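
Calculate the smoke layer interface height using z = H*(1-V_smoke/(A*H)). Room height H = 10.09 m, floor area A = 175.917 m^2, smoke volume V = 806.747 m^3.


V/(A*H) = 0.45450
1 - 0.45450 = 0.54550
z = 10.09 * 0.54550 = 5.5040 m

5.5040 m


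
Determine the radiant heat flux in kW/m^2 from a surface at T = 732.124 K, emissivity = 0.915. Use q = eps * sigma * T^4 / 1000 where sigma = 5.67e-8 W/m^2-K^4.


T^4 = 2.8730e+11
q = 0.915 * 5.67e-8 * 2.8730e+11 / 1000 = 14.905 kW/m^2

14.905 kW/m^2


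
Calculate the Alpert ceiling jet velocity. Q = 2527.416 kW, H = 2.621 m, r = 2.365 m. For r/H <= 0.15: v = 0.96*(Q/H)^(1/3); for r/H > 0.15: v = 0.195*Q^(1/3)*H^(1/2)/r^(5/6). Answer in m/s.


r/H = 2.365 / 2.621 = 0.90233
r/H > 0.15, so v = 0.195*Q^(1/3)*H^(1/2)/r^(5/6)
Q^(1/3) = 13.622
H^(1/2) = 1.6190
r^(5/6) = 2.0489
v = 0.195 * 13.622 * 1.6190 / 2.0489 = 2.0988 m/s

2.0988 m/s


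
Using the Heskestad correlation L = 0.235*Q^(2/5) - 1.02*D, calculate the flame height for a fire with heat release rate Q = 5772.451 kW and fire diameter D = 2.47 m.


Q^(2/5) = 31.955
0.235 * Q^(2/5) = 7.5095
1.02 * D = 2.5194
L = 4.9901 m

4.9901 m


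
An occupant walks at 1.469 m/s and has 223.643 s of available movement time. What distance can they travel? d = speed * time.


d = 1.469 * 223.643 = 328.53 m

328.53 m


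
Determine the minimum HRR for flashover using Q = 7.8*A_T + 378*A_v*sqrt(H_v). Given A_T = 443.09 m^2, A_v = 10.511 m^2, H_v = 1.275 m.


7.8*A_T = 3456.102
sqrt(H_v) = 1.1292
378*A_v*sqrt(H_v) = 4486.3
Q = 3456.102 + 4486.3 = 7942.4 kW

7942.4 kW


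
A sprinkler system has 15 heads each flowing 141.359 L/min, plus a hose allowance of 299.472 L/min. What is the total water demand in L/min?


Sprinkler demand = 15 * 141.359 = 2120.385 L/min
Total = 2120.385 + 299.472 = 2419.857 L/min

2419.857 L/min


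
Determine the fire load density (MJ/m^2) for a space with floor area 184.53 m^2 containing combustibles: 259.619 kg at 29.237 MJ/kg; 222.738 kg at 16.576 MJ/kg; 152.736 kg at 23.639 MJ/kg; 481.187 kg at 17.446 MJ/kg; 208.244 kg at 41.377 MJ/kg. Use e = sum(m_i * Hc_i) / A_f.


Total energy = 259.619*29.237 + 222.738*16.576 + 152.736*23.639 + 481.187*17.446 + 208.244*41.377
= 7590.481 + 3692.105 + 3610.526 + 8394.788 + 8616.512
= 31904.41 MJ
e = 31904.41 / 184.53 = 172.90 MJ/m^2

172.90 MJ/m^2


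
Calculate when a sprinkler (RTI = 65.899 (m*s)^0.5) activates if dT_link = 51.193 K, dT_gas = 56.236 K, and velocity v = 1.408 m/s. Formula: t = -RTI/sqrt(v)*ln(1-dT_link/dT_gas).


dT_link/dT_gas = 0.91032
ln(1 - 0.91032) = -2.4116
t = -65.899 / sqrt(1.408) * -2.4116 = 133.93 s

133.93 s


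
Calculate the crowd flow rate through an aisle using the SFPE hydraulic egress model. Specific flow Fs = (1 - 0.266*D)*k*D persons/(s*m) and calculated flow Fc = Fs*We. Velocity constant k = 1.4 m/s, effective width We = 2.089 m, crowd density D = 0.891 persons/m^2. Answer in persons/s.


1 - 0.266*D = 1 - 0.266*0.891 = 0.76299
Fs = 0.76299 * 1.4 * 0.891 = 0.95176 persons/(s*m)
Fc = 0.95176 * 2.089 = 1.9882 persons/s

1.9882 persons/s


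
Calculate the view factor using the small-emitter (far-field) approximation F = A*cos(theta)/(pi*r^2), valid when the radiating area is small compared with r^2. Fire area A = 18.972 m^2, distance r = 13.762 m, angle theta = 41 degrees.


cos(41 deg) = 0.75471
pi*r^2 = 594.99
F = 18.972 * 0.75471 / 594.99 = 0.024065

0.024065


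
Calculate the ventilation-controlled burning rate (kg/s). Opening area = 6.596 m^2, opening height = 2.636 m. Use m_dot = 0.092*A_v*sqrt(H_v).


sqrt(H_v) = 1.6236
m_dot = 0.092 * 6.596 * 1.6236 = 0.98524 kg/s

0.98524 kg/s


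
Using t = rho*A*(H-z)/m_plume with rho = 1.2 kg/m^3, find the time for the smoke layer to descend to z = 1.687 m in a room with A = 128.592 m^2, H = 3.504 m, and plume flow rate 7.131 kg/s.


H - z = 1.817 m
t = 1.2 * 128.592 * 1.817 / 7.131 = 39.319 s

39.319 s


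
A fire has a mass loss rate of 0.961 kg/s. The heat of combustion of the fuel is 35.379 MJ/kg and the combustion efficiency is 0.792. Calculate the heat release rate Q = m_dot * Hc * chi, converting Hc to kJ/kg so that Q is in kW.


Hc = 35.379 MJ/kg = 35.379 * 1000 kJ/kg = 35379 kJ/kg
Q = 0.961 kg/s * 35379 kJ/kg * 0.792 = 26927 kW

26927 kW


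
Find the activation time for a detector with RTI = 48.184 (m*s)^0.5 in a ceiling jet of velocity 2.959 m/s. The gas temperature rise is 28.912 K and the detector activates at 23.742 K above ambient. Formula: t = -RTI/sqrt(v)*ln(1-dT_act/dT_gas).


dT_act/dT_gas = 0.82118
ln(1 - 0.82118) = -1.7214
t = -48.184 / sqrt(2.959) * -1.7214 = 48.218 s

48.218 s


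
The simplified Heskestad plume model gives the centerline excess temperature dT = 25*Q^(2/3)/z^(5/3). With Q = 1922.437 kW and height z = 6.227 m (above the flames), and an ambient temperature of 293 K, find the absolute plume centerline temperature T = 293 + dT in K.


Q^(2/3) = 154.61
z^(5/3) = 21.076
dT = 25 * 154.61 / 21.076 = 183.39 K
T = 293 + 183.39 = 476.39 K

476.39 K


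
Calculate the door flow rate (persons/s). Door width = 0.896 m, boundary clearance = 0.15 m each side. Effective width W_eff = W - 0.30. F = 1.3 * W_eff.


W_eff = 0.896 - 0.30 = 0.596 m
F = 1.3 * 0.596 = 0.77480 persons/s

0.77480 persons/s


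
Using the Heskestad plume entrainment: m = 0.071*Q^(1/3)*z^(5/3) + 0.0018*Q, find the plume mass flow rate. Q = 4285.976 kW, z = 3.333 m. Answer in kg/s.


Q^(1/3) = 16.244
z^(5/3) = 7.4369
First term = 0.071 * 16.244 * 7.4369 = 8.5770
Second term = 0.0018 * 4285.976 = 7.7148
m = 16.292 kg/s

16.292 kg/s


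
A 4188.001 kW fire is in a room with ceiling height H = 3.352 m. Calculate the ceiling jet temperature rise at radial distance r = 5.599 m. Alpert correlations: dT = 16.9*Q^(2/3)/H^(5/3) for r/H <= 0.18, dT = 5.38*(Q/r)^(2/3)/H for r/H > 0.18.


r/H = 5.599 / 3.352 = 1.6703
r/H > 0.18, so dT = 5.38*(Q/r)^(2/3)/H
Q/r = 747.99
(Q/r)^(2/3) = 82.401
dT = 5.38 * 82.401 / 3.352 = 132.25 K

132.25 K


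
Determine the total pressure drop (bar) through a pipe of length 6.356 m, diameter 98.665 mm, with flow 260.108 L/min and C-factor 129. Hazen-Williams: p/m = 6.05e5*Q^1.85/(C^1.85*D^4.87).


Q^1.85 = 29379
C^1.85 = 8027.7
D^4.87 = 5.1472e+09
p/m = 0.00043015 bar/m
p_total = 0.00043015 * 6.356 = 0.0027341 bar

0.0027341 bar


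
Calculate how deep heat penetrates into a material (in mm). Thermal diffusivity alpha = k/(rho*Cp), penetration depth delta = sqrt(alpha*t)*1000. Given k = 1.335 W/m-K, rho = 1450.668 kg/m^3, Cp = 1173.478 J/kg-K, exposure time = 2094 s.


alpha = 1.335 / (1450.668 * 1173.478) = 7.8422e-07 m^2/s
alpha * t = 0.0016422
delta = sqrt(0.0016422) * 1000 = 40.524 mm

40.524 mm


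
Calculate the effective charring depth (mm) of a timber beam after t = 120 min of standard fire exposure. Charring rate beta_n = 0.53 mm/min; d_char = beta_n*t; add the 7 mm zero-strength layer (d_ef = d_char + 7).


d_char = 0.53 * 120 = 63.6 mm
d_ef = 63.6 + 1.0*7 = 70.6 mm

70.6 mm


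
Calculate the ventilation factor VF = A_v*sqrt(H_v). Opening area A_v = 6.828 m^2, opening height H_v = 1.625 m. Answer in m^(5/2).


sqrt(H_v) = 1.2748
VF = 6.828 * 1.2748 = 8.7040 m^(5/2)

8.7040 m^(5/2)


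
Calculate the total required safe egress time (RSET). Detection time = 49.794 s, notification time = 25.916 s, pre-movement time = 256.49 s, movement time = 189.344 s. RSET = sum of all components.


Total = 49.794 + 25.916 + 256.49 + 189.344 = 521.544 s

521.544 s


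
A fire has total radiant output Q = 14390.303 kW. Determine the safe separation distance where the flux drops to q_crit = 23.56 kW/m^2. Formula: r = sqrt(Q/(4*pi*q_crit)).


4*pi*q_crit = 296.06
Q/(4*pi*q_crit) = 48.605
r = sqrt(48.605) = 6.9718 m

6.9718 m


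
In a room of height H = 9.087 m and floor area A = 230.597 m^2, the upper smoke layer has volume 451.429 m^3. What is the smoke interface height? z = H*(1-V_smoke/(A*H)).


V/(A*H) = 0.21543
1 - 0.21543 = 0.78457
z = 9.087 * 0.78457 = 7.1293 m

7.1293 m


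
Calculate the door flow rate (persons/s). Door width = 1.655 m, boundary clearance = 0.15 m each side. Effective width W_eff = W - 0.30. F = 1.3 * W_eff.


W_eff = 1.655 - 0.30 = 1.355 m
F = 1.3 * 1.355 = 1.7615 persons/s

1.7615 persons/s


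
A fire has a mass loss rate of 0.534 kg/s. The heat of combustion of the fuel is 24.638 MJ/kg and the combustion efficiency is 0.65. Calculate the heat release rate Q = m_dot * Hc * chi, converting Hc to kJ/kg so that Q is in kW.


Hc = 24.638 MJ/kg = 24.638 * 1000 kJ/kg = 24638 kJ/kg
Q = 0.534 kg/s * 24638 kJ/kg * 0.65 = 8551.8 kW

8551.8 kW


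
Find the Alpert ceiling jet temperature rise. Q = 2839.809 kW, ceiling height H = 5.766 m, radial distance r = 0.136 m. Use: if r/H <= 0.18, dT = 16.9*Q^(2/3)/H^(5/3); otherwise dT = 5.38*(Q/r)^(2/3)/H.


r/H = 0.136 / 5.766 = 0.023587
r/H <= 0.18, so dT = 16.9*Q^(2/3)/H^(5/3)
Q^(2/3) = 200.54
H^(5/3) = 18.541
dT = 16.9 * 200.54 / 18.541 = 182.79 K

182.79 K


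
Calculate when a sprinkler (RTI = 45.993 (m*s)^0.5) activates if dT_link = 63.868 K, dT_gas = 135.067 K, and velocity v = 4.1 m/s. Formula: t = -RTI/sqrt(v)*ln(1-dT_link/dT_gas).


dT_link/dT_gas = 0.47286
ln(1 - 0.47286) = -0.64029
t = -45.993 / sqrt(4.1) * -0.64029 = 14.544 s

14.544 s


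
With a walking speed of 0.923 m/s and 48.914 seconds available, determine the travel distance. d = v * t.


d = 0.923 * 48.914 = 45.148 m

45.148 m


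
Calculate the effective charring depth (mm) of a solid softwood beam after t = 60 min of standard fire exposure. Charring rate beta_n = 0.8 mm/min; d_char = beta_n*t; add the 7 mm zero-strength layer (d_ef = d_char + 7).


d_char = 0.8 * 60 = 48 mm
d_ef = 48 + 1.0*7 = 55 mm

55 mm


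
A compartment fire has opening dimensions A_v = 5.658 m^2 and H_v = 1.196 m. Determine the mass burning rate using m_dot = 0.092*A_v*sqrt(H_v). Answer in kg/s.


sqrt(H_v) = 1.0936
m_dot = 0.092 * 5.658 * 1.0936 = 0.56927 kg/s

0.56927 kg/s


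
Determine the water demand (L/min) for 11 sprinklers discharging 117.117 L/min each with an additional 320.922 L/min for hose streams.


Sprinkler demand = 11 * 117.117 = 1288.287 L/min
Total = 1288.287 + 320.922 = 1609.209 L/min

1609.209 L/min


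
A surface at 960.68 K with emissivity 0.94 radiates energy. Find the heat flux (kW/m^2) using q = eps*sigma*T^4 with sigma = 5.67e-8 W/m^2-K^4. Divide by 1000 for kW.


T^4 = 8.5176e+11
q = 0.94 * 5.67e-8 * 8.5176e+11 / 1000 = 45.397 kW/m^2

45.397 kW/m^2


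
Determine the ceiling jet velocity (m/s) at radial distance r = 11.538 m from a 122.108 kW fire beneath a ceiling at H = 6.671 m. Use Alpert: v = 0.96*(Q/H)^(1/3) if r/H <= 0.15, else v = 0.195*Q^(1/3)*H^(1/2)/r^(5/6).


r/H = 11.538 / 6.671 = 1.7296
r/H > 0.15, so v = 0.195*Q^(1/3)*H^(1/2)/r^(5/6)
Q^(1/3) = 4.9611
H^(1/2) = 2.5828
r^(5/6) = 7.6755
v = 0.195 * 4.9611 * 2.5828 / 7.6755 = 0.32554 m/s

0.32554 m/s


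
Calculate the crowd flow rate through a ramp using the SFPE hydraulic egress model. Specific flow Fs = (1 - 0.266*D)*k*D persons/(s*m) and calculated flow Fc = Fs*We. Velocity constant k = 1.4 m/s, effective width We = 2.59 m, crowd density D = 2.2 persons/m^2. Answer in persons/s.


1 - 0.266*D = 1 - 0.266*2.2 = 0.41480
Fs = 0.41480 * 1.4 * 2.2 = 1.2776 persons/(s*m)
Fc = 1.2776 * 2.59 = 3.3089 persons/s

3.3089 persons/s


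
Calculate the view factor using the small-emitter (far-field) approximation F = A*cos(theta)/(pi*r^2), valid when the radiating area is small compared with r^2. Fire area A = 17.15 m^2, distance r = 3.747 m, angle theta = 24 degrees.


cos(24 deg) = 0.91355
pi*r^2 = 44.108
F = 17.15 * 0.91355 / 44.108 = 0.35520

0.35520


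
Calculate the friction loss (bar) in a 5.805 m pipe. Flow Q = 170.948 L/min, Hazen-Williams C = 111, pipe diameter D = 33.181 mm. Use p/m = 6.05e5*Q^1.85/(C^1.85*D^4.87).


Q^1.85 = 13514
C^1.85 = 6079.2
D^4.87 = 2.5511e+07
p/m = 0.052720 bar/m
p_total = 0.052720 * 5.805 = 0.30604 bar

0.30604 bar


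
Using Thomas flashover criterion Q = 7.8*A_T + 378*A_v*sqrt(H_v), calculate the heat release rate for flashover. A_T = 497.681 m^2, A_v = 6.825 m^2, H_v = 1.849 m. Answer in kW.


7.8*A_T = 3881.9
sqrt(H_v) = 1.3598
378*A_v*sqrt(H_v) = 3508.0
Q = 3881.9 + 3508.0 = 7389.9 kW

7389.9 kW


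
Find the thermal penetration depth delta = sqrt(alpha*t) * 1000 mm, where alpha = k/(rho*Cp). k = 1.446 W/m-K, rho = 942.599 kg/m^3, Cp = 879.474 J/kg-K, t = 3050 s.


alpha = 1.446 / (942.599 * 879.474) = 1.7443e-06 m^2/s
alpha * t = 0.0053201
delta = sqrt(0.0053201) * 1000 = 72.939 mm

72.939 mm


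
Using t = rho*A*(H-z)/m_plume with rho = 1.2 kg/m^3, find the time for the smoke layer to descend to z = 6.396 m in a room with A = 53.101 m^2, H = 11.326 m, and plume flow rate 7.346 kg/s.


H - z = 4.93 m
t = 1.2 * 53.101 * 4.93 / 7.346 = 42.764 s

42.764 s


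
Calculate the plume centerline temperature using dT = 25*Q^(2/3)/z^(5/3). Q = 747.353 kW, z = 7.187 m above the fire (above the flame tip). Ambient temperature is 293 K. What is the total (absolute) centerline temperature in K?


Q^(2/3) = 82.354
z^(5/3) = 26.766
dT = 25 * 82.354 / 26.766 = 76.921 K
T = 293 + 76.921 = 369.92 K

369.92 K


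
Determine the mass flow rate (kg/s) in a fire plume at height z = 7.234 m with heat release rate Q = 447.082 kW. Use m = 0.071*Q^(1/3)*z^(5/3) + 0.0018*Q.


Q^(1/3) = 7.6465
z^(5/3) = 27.058
First term = 0.071 * 7.6465 * 27.058 = 14.690
Second term = 0.0018 * 447.082 = 0.80475
m = 15.495 kg/s

15.495 kg/s


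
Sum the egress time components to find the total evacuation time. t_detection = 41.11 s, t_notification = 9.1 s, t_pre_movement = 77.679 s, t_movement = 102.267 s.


Total = 41.11 + 9.1 + 77.679 + 102.267 = 230.156 s

230.156 s


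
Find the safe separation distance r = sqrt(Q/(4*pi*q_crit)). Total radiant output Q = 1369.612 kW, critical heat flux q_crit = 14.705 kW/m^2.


4*pi*q_crit = 184.79
Q/(4*pi*q_crit) = 7.4118
r = sqrt(7.4118) = 2.7225 m

2.7225 m


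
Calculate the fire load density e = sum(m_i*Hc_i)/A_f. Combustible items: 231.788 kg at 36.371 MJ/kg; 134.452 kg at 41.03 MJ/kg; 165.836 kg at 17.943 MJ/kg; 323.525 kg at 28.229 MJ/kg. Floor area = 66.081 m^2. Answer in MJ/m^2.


Total energy = 231.788*36.371 + 134.452*41.03 + 165.836*17.943 + 323.525*28.229
= 8430.361 + 5516.566 + 2975.595 + 9132.787
= 26055.31 MJ
e = 26055.31 / 66.081 = 394.29 MJ/m^2

394.29 MJ/m^2


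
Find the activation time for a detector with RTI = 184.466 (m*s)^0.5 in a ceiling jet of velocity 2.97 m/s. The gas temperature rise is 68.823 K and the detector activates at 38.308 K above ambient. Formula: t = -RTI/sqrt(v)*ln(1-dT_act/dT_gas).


dT_act/dT_gas = 0.55662
ln(1 - 0.55662) = -0.81332
t = -184.466 / sqrt(2.97) * -0.81332 = 87.056 s

87.056 s


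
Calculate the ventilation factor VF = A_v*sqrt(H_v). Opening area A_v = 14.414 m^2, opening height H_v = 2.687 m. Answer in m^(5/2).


sqrt(H_v) = 1.6392
VF = 14.414 * 1.6392 = 23.628 m^(5/2)

23.628 m^(5/2)


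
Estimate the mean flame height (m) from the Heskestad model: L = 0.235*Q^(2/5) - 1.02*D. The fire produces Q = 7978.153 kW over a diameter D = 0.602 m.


Q^(2/5) = 36.371
0.235 * Q^(2/5) = 8.5473
1.02 * D = 0.61404
L = 7.9333 m

7.9333 m


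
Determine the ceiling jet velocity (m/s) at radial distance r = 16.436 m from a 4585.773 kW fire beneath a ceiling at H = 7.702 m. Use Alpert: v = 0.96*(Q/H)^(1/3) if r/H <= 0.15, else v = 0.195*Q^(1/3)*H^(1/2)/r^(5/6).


r/H = 16.436 / 7.702 = 2.1340
r/H > 0.15, so v = 0.195*Q^(1/3)*H^(1/2)/r^(5/6)
Q^(1/3) = 16.614
H^(1/2) = 2.7752
r^(5/6) = 10.308
v = 0.195 * 16.614 * 2.7752 / 10.308 = 0.87226 m/s

0.87226 m/s


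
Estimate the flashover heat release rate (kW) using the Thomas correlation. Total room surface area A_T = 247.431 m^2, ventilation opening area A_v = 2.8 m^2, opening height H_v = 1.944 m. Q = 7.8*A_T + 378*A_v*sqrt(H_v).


7.8*A_T = 1930.0
sqrt(H_v) = 1.3943
378*A_v*sqrt(H_v) = 1475.7
Q = 1930.0 + 1475.7 = 3405.7 kW

3405.7 kW


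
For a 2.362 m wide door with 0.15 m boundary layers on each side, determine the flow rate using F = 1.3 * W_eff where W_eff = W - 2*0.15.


W_eff = 2.362 - 0.30 = 2.062 m
F = 1.3 * 2.062 = 2.6806 persons/s

2.6806 persons/s


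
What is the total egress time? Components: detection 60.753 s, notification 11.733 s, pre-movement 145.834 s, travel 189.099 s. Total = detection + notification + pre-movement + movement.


Total = 60.753 + 11.733 + 145.834 + 189.099 = 407.419 s

407.419 s


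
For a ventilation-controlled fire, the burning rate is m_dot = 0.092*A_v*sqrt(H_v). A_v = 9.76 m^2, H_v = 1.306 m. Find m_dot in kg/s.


sqrt(H_v) = 1.1428
m_dot = 0.092 * 9.76 * 1.1428 = 1.0261 kg/s

1.0261 kg/s


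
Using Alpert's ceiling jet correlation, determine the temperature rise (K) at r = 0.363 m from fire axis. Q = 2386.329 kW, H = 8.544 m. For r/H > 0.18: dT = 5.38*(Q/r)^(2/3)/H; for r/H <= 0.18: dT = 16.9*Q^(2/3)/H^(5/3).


r/H = 0.363 / 8.544 = 0.042486
r/H <= 0.18, so dT = 16.9*Q^(2/3)/H^(5/3)
Q^(2/3) = 178.57
H^(5/3) = 35.708
dT = 16.9 * 178.57 / 35.708 = 84.516 K

84.516 K


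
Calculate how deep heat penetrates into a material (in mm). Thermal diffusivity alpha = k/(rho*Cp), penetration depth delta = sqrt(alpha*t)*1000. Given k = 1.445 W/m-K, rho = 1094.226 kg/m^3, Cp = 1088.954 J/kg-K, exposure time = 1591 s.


alpha = 1.445 / (1094.226 * 1088.954) = 1.2127e-06 m^2/s
alpha * t = 0.0019294
delta = sqrt(0.0019294) * 1000 = 43.925 mm

43.925 mm


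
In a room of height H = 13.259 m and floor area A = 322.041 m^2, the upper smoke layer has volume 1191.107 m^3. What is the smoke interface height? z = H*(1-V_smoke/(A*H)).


V/(A*H) = 0.27895
1 - 0.27895 = 0.72105
z = 13.259 * 0.72105 = 9.5604 m

9.5604 m


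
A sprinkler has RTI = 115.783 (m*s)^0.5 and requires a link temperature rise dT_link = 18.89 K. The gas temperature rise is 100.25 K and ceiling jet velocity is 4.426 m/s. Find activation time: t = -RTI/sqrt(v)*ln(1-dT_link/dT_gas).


dT_link/dT_gas = 0.18843
ln(1 - 0.18843) = -0.20878
t = -115.783 / sqrt(4.426) * -0.20878 = 11.490 s

11.490 s


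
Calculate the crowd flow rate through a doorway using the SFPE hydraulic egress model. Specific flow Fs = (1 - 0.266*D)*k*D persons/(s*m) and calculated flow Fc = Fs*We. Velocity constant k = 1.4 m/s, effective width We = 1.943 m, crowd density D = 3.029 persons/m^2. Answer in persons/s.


1 - 0.266*D = 1 - 0.266*3.029 = 0.19429
Fs = 0.19429 * 1.4 * 3.029 = 0.82389 persons/(s*m)
Fc = 0.82389 * 1.943 = 1.6008 persons/s

1.6008 persons/s


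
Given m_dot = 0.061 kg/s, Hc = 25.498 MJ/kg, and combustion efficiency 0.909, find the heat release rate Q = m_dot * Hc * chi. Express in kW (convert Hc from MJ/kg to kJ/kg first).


Hc = 25.498 MJ/kg = 25.498 * 1000 kJ/kg = 25498 kJ/kg
Q = 0.061 kg/s * 25498 kJ/kg * 0.909 = 1413.8 kW

1413.8 kW


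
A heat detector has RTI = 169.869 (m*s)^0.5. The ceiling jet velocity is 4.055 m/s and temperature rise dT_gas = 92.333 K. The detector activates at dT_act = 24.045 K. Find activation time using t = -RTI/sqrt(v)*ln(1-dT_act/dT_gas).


dT_act/dT_gas = 0.26042
ln(1 - 0.26042) = -0.30167
t = -169.869 / sqrt(4.055) * -0.30167 = 25.448 s

25.448 s


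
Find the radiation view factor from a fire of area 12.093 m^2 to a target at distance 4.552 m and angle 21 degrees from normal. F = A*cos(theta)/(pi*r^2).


cos(21 deg) = 0.93358
pi*r^2 = 65.096
F = 12.093 * 0.93358 / 65.096 = 0.17343

0.17343


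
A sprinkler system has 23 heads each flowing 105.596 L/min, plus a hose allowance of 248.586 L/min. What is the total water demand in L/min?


Sprinkler demand = 23 * 105.596 = 2428.708 L/min
Total = 2428.708 + 248.586 = 2677.294 L/min

2677.294 L/min


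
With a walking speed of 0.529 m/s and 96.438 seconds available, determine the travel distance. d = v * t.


d = 0.529 * 96.438 = 51.016 m

51.016 m


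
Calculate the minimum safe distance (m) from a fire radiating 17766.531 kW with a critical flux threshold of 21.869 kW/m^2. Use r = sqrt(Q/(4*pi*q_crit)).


4*pi*q_crit = 274.81
Q/(4*pi*q_crit) = 64.649
r = sqrt(64.649) = 8.0405 m

8.0405 m


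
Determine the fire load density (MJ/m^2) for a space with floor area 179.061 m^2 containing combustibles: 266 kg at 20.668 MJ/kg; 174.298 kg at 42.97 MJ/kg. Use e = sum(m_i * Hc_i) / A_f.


Total energy = 266*20.668 + 174.298*42.97
= 5497.688 + 7489.585
= 12987.27 MJ
e = 12987.27 / 179.061 = 72.530 MJ/m^2

72.530 MJ/m^2


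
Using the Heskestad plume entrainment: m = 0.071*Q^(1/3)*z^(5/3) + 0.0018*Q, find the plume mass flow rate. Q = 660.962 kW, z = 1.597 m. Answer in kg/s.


Q^(1/3) = 8.7108
z^(5/3) = 2.1819
First term = 0.071 * 8.7108 * 2.1819 = 1.3495
Second term = 0.0018 * 660.962 = 1.1897
m = 2.5392 kg/s

2.5392 kg/s


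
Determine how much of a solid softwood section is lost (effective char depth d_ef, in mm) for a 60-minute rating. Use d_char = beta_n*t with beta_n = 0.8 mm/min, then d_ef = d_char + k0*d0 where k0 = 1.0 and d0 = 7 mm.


d_char = 0.8 * 60 = 48 mm
d_ef = 48 + 1.0*7 = 55 mm

55 mm


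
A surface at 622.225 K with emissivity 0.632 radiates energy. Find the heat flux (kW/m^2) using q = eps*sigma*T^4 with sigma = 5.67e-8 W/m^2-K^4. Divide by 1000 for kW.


T^4 = 1.4990e+11
q = 0.632 * 5.67e-8 * 1.4990e+11 / 1000 = 5.3714 kW/m^2

5.3714 kW/m^2


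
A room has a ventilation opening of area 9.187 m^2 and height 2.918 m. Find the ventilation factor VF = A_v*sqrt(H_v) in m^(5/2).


sqrt(H_v) = 1.7082
VF = 9.187 * 1.7082 = 15.693 m^(5/2)

15.693 m^(5/2)


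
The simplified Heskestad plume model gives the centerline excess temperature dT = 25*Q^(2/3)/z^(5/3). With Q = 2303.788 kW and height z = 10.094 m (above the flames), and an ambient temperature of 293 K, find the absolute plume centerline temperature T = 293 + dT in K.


Q^(2/3) = 174.43
z^(5/3) = 47.145
dT = 25 * 174.43 / 47.145 = 92.497 K
T = 293 + 92.497 = 385.50 K

385.50 K


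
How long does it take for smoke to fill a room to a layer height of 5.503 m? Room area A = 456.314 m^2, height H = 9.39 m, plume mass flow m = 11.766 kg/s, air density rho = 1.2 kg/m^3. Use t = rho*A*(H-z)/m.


H - z = 3.887 m
t = 1.2 * 456.314 * 3.887 / 11.766 = 180.90 s

180.90 s


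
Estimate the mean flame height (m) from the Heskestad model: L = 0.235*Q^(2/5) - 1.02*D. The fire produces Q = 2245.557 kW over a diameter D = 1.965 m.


Q^(2/5) = 21.904
0.235 * Q^(2/5) = 5.1475
1.02 * D = 2.0043
L = 3.1432 m

3.1432 m


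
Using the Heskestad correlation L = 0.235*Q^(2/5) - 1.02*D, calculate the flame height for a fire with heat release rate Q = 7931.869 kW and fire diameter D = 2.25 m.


Q^(2/5) = 36.287
0.235 * Q^(2/5) = 8.5274
1.02 * D = 2.295
L = 6.2324 m

6.2324 m


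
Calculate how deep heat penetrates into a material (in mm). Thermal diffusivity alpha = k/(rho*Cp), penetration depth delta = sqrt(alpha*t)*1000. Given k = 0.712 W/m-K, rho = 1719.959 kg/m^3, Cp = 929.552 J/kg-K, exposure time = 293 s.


alpha = 0.712 / (1719.959 * 929.552) = 4.4534e-07 m^2/s
alpha * t = 0.00013048
delta = sqrt(0.00013048) * 1000 = 11.423 mm

11.423 mm


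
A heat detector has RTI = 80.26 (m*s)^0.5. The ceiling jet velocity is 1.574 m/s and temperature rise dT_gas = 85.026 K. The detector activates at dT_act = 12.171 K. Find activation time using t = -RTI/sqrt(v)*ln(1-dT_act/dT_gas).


dT_act/dT_gas = 0.14314
ln(1 - 0.14314) = -0.15449
t = -80.26 / sqrt(1.574) * -0.15449 = 9.8829 s

9.8829 s


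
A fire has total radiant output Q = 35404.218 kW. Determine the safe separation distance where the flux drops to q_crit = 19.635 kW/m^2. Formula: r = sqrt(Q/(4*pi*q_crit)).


4*pi*q_crit = 246.74
Q/(4*pi*q_crit) = 143.49
r = sqrt(143.49) = 11.979 m

11.979 m


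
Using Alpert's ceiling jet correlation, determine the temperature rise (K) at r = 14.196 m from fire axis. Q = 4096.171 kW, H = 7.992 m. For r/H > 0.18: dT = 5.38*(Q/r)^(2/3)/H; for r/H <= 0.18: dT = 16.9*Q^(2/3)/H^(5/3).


r/H = 14.196 / 7.992 = 1.7763
r/H > 0.18, so dT = 5.38*(Q/r)^(2/3)/H
Q/r = 288.54
(Q/r)^(2/3) = 43.666
dT = 5.38 * 43.666 / 7.992 = 29.395 K

29.395 K


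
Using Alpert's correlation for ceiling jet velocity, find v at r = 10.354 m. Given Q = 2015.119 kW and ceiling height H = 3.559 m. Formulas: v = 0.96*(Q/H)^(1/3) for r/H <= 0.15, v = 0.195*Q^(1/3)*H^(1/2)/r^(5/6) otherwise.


r/H = 10.354 / 3.559 = 2.9092
r/H > 0.15, so v = 0.195*Q^(1/3)*H^(1/2)/r^(5/6)
Q^(1/3) = 12.631
H^(1/2) = 1.8865
r^(5/6) = 7.0133
v = 0.195 * 12.631 * 1.8865 / 7.0133 = 0.66253 m/s

0.66253 m/s


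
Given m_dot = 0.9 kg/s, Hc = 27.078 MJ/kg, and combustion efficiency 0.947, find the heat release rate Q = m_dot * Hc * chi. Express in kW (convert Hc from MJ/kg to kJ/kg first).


Hc = 27.078 MJ/kg = 27.078 * 1000 kJ/kg = 27078 kJ/kg
Q = 0.9 kg/s * 27078 kJ/kg * 0.947 = 23079 kW

23079 kW


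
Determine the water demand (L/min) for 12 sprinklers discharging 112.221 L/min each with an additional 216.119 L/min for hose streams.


Sprinkler demand = 12 * 112.221 = 1346.652 L/min
Total = 1346.652 + 216.119 = 1562.771 L/min

1562.771 L/min


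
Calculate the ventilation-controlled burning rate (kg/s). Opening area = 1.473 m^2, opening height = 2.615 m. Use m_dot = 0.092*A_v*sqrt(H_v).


sqrt(H_v) = 1.6171
m_dot = 0.092 * 1.473 * 1.6171 = 0.21914 kg/s

0.21914 kg/s


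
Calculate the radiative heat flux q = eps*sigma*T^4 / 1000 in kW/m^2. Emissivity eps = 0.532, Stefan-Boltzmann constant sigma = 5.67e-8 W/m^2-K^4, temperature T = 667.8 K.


T^4 = 1.9888e+11
q = 0.532 * 5.67e-8 * 1.9888e+11 / 1000 = 5.9990 kW/m^2

5.9990 kW/m^2


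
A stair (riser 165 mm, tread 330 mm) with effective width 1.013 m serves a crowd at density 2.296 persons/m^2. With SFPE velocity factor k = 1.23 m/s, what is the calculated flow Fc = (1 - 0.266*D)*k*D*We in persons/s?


1 - 0.266*D = 1 - 0.266*2.296 = 0.38926
Fs = 0.38926 * 1.23 * 2.296 = 1.0993 persons/(s*m)
Fc = 1.0993 * 1.013 = 1.1136 persons/s

1.1136 persons/s


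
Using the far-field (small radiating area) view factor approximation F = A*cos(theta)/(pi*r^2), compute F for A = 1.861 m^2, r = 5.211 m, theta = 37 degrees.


cos(37 deg) = 0.79864
pi*r^2 = 85.308
F = 1.861 * 0.79864 / 85.308 = 0.017422

0.017422


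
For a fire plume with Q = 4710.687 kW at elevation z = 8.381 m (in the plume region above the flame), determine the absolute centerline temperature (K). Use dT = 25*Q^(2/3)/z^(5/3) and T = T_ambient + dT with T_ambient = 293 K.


Q^(2/3) = 281.01
z^(5/3) = 34.580
dT = 25 * 281.01 / 34.580 = 203.16 K
T = 293 + 203.16 = 496.16 K

496.16 K


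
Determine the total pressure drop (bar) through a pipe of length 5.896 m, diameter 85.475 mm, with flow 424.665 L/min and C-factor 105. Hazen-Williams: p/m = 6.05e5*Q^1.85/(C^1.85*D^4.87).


Q^1.85 = 72759
C^1.85 = 5485.3
D^4.87 = 2.5589e+09
p/m = 0.0031361 bar/m
p_total = 0.0031361 * 5.896 = 0.018490 bar

0.018490 bar


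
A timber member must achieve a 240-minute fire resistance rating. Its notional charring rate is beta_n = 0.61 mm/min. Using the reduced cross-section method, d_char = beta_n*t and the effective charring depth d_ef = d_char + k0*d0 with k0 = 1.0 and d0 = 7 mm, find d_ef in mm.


d_char = 0.61 * 240 = 146.4 mm
d_ef = 146.4 + 1.0*7 = 153.4 mm

153.4 mm


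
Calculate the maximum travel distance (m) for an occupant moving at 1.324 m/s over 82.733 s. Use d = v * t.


d = 1.324 * 82.733 = 109.54 m

109.54 m


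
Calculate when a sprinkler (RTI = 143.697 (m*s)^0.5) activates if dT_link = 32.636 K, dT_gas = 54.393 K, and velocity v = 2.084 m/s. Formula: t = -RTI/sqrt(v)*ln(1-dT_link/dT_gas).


dT_link/dT_gas = 0.60000
ln(1 - 0.60000) = -0.91630
t = -143.697 / sqrt(2.084) * -0.91630 = 91.209 s

91.209 s


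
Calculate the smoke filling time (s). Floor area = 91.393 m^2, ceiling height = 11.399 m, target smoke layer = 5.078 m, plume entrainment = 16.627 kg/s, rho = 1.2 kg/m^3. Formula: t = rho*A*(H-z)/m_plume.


H - z = 6.321 m
t = 1.2 * 91.393 * 6.321 / 16.627 = 41.693 s

41.693 s


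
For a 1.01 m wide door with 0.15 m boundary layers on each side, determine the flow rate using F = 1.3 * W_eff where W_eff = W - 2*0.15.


W_eff = 1.01 - 0.30 = 0.71 m
F = 1.3 * 0.71 = 0.923 persons/s

0.923 persons/s


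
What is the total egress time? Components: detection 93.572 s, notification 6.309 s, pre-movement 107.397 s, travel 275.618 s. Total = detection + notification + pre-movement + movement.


Total = 93.572 + 6.309 + 107.397 + 275.618 = 482.896 s

482.896 s


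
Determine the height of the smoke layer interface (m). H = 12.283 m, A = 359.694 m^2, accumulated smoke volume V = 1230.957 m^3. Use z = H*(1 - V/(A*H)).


V/(A*H) = 0.27862
1 - 0.27862 = 0.72138
z = 12.283 * 0.72138 = 8.8608 m

8.8608 m


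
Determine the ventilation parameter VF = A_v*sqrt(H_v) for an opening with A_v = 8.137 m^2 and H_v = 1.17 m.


sqrt(H_v) = 1.0817
VF = 8.137 * 1.0817 = 8.8015 m^(5/2)

8.8015 m^(5/2)


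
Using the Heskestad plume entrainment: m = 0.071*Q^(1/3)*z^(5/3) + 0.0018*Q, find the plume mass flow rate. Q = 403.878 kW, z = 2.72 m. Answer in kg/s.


Q^(1/3) = 7.3918
z^(5/3) = 5.3001
First term = 0.071 * 7.3918 * 5.3001 = 2.7816
Second term = 0.0018 * 403.878 = 0.72698
m = 3.5085 kg/s

3.5085 kg/s


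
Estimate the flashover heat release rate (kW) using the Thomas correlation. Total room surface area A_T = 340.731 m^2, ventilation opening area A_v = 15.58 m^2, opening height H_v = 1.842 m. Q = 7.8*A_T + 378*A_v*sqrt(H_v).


7.8*A_T = 2657.7
sqrt(H_v) = 1.3572
378*A_v*sqrt(H_v) = 7992.9
Q = 2657.7 + 7992.9 = 10651 kW

10651 kW


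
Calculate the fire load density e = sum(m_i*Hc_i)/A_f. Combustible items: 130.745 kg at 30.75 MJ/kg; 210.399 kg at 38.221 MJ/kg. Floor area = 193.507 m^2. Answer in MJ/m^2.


Total energy = 130.745*30.75 + 210.399*38.221
= 4020.409 + 8041.660
= 12062.07 MJ
e = 12062.07 / 193.507 = 62.334 MJ/m^2

62.334 MJ/m^2


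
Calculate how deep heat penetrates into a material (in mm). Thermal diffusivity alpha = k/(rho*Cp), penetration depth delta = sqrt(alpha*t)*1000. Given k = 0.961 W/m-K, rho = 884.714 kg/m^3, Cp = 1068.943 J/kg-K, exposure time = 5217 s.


alpha = 0.961 / (884.714 * 1068.943) = 1.0162e-06 m^2/s
alpha * t = 0.0053014
delta = sqrt(0.0053014) * 1000 = 72.810 mm

72.810 mm


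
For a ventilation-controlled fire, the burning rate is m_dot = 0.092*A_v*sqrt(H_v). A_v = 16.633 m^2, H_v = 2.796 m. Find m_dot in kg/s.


sqrt(H_v) = 1.6721
m_dot = 0.092 * 16.633 * 1.6721 = 2.5587 kg/s

2.5587 kg/s


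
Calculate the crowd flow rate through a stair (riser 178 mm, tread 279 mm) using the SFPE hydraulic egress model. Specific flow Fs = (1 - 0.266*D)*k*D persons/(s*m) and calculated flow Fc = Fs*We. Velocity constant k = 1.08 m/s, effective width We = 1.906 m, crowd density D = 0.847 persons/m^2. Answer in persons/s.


1 - 0.266*D = 1 - 0.266*0.847 = 0.77470
Fs = 0.77470 * 1.08 * 0.847 = 0.70866 persons/(s*m)
Fc = 0.70866 * 1.906 = 1.3507 persons/s

1.3507 persons/s


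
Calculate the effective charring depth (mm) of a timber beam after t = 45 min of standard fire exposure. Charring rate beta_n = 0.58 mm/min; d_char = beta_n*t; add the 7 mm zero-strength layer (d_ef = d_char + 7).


d_char = 0.58 * 45 = 26.1 mm
d_ef = 26.1 + 1.0*7 = 33.1 mm

33.1 mm


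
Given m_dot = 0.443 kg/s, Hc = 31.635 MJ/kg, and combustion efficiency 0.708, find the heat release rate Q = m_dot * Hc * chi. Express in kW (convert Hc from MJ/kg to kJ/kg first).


Hc = 31.635 MJ/kg = 31.635 * 1000 kJ/kg = 31635 kJ/kg
Q = 0.443 kg/s * 31635 kJ/kg * 0.708 = 9922.1 kW

9922.1 kW


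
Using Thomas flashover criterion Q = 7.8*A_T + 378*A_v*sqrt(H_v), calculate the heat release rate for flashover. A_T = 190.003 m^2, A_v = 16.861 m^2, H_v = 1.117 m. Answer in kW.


7.8*A_T = 1482.0
sqrt(H_v) = 1.0569
378*A_v*sqrt(H_v) = 6736.0
Q = 1482.0 + 6736.0 = 8218.0 kW

8218.0 kW


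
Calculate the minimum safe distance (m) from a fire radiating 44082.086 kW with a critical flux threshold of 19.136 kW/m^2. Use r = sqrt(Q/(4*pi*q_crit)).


4*pi*q_crit = 240.47
Q/(4*pi*q_crit) = 183.32
r = sqrt(183.32) = 13.539 m

13.539 m


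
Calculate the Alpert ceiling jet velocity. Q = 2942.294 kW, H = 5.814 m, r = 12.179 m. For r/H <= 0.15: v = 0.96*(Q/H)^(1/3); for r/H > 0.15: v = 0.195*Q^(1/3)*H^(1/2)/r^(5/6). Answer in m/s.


r/H = 12.179 / 5.814 = 2.0948
r/H > 0.15, so v = 0.195*Q^(1/3)*H^(1/2)/r^(5/6)
Q^(1/3) = 14.329
H^(1/2) = 2.4112
r^(5/6) = 8.0293
v = 0.195 * 14.329 * 2.4112 / 8.0293 = 0.83912 m/s

0.83912 m/s


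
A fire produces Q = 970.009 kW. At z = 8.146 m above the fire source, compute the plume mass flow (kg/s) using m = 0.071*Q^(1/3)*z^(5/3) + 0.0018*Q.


Q^(1/3) = 9.8990
z^(5/3) = 32.979
First term = 0.071 * 9.8990 * 32.979 = 23.179
Second term = 0.0018 * 970.009 = 1.7460
m = 24.925 kg/s

24.925 kg/s


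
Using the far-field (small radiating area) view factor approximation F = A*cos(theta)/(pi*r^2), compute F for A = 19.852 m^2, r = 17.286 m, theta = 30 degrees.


cos(30 deg) = 0.86603
pi*r^2 = 938.73
F = 19.852 * 0.86603 / 938.73 = 0.018315

0.018315


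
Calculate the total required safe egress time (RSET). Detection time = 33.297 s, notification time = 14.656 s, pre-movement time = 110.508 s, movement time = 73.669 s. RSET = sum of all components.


Total = 33.297 + 14.656 + 110.508 + 73.669 = 232.13 s

232.13 s


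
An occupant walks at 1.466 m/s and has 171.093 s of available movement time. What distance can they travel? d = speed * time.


d = 1.466 * 171.093 = 250.82 m

250.82 m


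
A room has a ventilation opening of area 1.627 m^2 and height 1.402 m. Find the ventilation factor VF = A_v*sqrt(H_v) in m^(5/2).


sqrt(H_v) = 1.1841
VF = 1.627 * 1.1841 = 1.9265 m^(5/2)

1.9265 m^(5/2)


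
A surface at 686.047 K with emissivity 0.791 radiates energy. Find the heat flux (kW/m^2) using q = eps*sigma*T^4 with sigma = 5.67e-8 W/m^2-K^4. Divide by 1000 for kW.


T^4 = 2.2152e+11
q = 0.791 * 5.67e-8 * 2.2152e+11 / 1000 = 9.9352 kW/m^2

9.9352 kW/m^2


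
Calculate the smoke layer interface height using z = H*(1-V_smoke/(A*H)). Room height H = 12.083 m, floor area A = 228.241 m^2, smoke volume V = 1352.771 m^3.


V/(A*H) = 0.49052
1 - 0.49052 = 0.50948
z = 12.083 * 0.50948 = 6.1561 m

6.1561 m


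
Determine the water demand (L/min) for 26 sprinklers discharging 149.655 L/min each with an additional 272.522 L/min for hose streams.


Sprinkler demand = 26 * 149.655 = 3891.03 L/min
Total = 3891.03 + 272.522 = 4163.552 L/min

4163.552 L/min


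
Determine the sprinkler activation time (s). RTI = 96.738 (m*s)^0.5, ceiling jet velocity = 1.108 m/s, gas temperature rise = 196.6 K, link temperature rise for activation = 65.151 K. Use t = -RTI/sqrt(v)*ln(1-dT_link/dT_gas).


dT_link/dT_gas = 0.33139
ln(1 - 0.33139) = -0.40255
t = -96.738 / sqrt(1.108) * -0.40255 = 36.996 s

36.996 s


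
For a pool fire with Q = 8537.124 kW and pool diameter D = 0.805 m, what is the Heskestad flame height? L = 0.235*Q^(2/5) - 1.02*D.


Q^(2/5) = 37.370
0.235 * Q^(2/5) = 8.7820
1.02 * D = 0.82110
L = 7.9609 m

7.9609 m


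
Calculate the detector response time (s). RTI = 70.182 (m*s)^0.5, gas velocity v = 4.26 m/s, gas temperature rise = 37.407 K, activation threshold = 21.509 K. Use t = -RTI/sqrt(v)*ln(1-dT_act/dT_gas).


dT_act/dT_gas = 0.57500
ln(1 - 0.57500) = -0.85566
t = -70.182 / sqrt(4.26) * -0.85566 = 29.095 s

29.095 s


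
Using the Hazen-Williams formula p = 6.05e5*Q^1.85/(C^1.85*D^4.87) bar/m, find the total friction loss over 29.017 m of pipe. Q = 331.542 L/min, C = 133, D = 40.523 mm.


Q^1.85 = 46025
C^1.85 = 8494.3
D^4.87 = 6.7532e+07
p/m = 0.048542 bar/m
p_total = 0.048542 * 29.017 = 1.4085 bar

1.4085 bar


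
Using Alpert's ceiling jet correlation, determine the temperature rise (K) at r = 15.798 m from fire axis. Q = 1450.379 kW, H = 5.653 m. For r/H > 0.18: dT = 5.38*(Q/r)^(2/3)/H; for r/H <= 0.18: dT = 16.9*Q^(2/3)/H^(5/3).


r/H = 15.798 / 5.653 = 2.7946
r/H > 0.18, so dT = 5.38*(Q/r)^(2/3)/H
Q/r = 91.808
(Q/r)^(2/3) = 20.351
dT = 5.38 * 20.351 / 5.653 = 19.368 K

19.368 K


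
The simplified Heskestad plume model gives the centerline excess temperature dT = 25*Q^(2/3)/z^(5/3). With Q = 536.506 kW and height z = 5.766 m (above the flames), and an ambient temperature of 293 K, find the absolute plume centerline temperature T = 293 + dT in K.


Q^(2/3) = 66.026
z^(5/3) = 18.541
dT = 25 * 66.026 / 18.541 = 89.029 K
T = 293 + 89.029 = 382.03 K

382.03 K


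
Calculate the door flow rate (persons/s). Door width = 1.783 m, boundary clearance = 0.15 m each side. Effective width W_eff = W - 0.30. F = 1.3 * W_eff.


W_eff = 1.783 - 0.30 = 1.483 m
F = 1.3 * 1.483 = 1.9279 persons/s

1.9279 persons/s


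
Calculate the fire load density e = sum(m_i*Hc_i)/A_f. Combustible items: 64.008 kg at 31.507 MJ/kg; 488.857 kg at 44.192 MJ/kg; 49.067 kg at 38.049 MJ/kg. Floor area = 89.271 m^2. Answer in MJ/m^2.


Total energy = 64.008*31.507 + 488.857*44.192 + 49.067*38.049
= 2016.700 + 21603.57 + 1866.950
= 25487.22 MJ
e = 25487.22 / 89.271 = 285.50 MJ/m^2

285.50 MJ/m^2


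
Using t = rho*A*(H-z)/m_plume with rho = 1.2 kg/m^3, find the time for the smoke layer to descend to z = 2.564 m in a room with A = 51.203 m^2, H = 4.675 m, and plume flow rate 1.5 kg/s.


H - z = 2.111 m
t = 1.2 * 51.203 * 2.111 / 1.5 = 86.472 s

86.472 s


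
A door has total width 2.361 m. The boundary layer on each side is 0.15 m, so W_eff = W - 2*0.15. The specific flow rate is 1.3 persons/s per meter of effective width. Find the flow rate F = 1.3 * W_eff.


W_eff = 2.361 - 0.30 = 2.061 m
F = 1.3 * 2.061 = 2.6793 persons/s

2.6793 persons/s


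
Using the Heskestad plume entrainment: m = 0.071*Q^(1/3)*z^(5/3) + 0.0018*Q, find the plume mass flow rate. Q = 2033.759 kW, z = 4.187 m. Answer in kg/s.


Q^(1/3) = 12.670
z^(5/3) = 10.877
First term = 0.071 * 12.670 * 10.877 = 9.7843
Second term = 0.0018 * 2033.759 = 3.6608
m = 13.445 kg/s

13.445 kg/s


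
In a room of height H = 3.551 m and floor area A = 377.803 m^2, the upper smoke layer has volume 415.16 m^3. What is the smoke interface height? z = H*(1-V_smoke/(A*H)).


V/(A*H) = 0.30946
1 - 0.30946 = 0.69054
z = 3.551 * 0.69054 = 2.4521 m

2.4521 m


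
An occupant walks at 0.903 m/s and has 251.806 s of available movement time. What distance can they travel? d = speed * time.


d = 0.903 * 251.806 = 227.38 m

227.38 m


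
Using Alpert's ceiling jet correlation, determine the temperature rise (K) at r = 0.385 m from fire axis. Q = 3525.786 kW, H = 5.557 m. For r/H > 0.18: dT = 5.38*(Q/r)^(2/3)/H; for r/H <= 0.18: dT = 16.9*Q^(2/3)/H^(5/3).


r/H = 0.385 / 5.557 = 0.069282
r/H <= 0.18, so dT = 16.9*Q^(2/3)/H^(5/3)
Q^(2/3) = 231.65
H^(5/3) = 17.434
dT = 16.9 * 231.65 / 17.434 = 224.56 K

224.56 K


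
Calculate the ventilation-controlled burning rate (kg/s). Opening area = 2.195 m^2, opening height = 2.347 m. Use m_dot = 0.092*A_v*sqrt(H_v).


sqrt(H_v) = 1.5320
m_dot = 0.092 * 2.195 * 1.5320 = 0.30937 kg/s

0.30937 kg/s


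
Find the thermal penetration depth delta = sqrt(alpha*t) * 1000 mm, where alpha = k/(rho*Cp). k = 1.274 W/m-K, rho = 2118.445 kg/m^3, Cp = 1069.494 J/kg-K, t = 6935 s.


alpha = 1.274 / (2118.445 * 1069.494) = 5.6231e-07 m^2/s
alpha * t = 0.0038996
delta = sqrt(0.0038996) * 1000 = 62.447 mm

62.447 mm


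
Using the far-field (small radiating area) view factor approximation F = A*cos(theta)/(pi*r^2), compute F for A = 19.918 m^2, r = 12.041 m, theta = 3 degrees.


cos(3 deg) = 0.99863
pi*r^2 = 455.49
F = 19.918 * 0.99863 / 455.49 = 0.043669

0.043669


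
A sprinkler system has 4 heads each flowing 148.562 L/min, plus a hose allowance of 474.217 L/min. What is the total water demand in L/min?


Sprinkler demand = 4 * 148.562 = 594.248 L/min
Total = 594.248 + 474.217 = 1068.465 L/min

1068.465 L/min
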